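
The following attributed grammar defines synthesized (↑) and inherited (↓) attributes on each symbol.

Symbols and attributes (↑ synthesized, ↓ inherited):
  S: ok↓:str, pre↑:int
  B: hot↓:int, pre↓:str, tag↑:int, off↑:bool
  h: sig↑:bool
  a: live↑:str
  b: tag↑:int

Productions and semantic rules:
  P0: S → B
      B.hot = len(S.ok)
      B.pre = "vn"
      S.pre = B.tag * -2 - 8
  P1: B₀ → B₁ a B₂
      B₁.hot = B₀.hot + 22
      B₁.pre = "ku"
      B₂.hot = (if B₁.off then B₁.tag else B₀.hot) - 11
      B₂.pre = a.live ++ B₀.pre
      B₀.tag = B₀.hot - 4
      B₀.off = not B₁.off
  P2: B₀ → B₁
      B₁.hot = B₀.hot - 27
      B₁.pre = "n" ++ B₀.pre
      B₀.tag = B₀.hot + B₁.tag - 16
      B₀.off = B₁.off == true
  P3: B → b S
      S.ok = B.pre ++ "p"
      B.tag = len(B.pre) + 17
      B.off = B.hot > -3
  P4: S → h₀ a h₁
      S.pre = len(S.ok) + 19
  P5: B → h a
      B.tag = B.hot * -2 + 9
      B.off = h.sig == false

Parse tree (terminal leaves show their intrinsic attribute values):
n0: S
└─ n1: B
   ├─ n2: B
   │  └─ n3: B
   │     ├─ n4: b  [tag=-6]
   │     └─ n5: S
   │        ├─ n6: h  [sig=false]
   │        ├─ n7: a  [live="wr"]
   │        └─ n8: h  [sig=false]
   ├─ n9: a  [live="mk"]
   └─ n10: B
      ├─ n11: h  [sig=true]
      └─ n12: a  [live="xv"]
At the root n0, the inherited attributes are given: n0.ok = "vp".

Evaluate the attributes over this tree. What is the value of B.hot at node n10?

1. n0.ok = "vp"  [given at root]
2. n1.hot = 2  [len(S.ok)]
3. n1.pre = "vn"  ["vn"]
4. n2.hot = 24  [B₀.hot + 22]
5. n2.pre = "ku"  ["ku"]
6. n3.hot = -3  [B₀.hot - 27]
7. n3.pre = "nku"  ["n" ++ B₀.pre]
8. n4.tag = -6  [terminal]
9. n5.ok = "nkup"  [B.pre ++ "p"]
10. n6.sig = false  [terminal]
11. n7.live = "wr"  [terminal]
12. n8.sig = false  [terminal]
13. n5.pre = 23  [len(S.ok) + 19]
14. n3.tag = 20  [len(B.pre) + 17]
15. n3.off = false  [B.hot > -3]
16. n2.tag = 28  [B₀.hot + B₁.tag - 16]
17. n2.off = false  [B₁.off == true]
18. n9.live = "mk"  [terminal]
19. n10.hot = -9  [(if B₁.off then B₁.tag else B₀.hot) - 11]
20. n10.pre = "mkvn"  [a.live ++ B₀.pre]
21. n11.sig = true  [terminal]
22. n12.live = "xv"  [terminal]
23. n10.tag = 27  [B.hot * -2 + 9]
24. n10.off = false  [h.sig == false]
25. n1.tag = -2  [B₀.hot - 4]
26. n1.off = true  [not B₁.off]
27. n0.pre = -4  [B.tag * -2 - 8]

-9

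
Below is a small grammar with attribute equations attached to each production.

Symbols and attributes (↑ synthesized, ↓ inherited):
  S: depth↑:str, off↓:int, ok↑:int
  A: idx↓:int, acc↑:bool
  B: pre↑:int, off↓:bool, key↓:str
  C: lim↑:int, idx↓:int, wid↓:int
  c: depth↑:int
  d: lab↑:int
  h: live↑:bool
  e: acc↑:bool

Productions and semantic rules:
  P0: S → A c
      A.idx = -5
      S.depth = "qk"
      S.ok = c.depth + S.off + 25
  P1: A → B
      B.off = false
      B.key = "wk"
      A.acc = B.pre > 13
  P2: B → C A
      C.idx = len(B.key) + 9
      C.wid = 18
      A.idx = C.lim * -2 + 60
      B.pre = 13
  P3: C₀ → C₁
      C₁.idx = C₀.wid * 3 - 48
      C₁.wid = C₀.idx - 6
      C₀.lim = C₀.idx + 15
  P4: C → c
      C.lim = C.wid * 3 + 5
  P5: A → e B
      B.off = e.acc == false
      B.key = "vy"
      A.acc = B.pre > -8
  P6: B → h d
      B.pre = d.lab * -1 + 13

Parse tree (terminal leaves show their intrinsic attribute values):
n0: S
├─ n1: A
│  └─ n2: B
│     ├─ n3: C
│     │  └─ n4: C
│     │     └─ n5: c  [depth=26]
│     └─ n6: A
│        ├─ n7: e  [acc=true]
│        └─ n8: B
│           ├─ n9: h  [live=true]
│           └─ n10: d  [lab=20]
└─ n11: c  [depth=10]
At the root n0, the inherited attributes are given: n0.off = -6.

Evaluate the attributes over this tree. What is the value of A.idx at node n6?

8

1. n0.off = -6  [given at root]
2. n1.idx = -5  [-5]
3. n2.off = false  [false]
4. n2.key = "wk"  ["wk"]
5. n3.idx = 11  [len(B.key) + 9]
6. n3.wid = 18  [18]
7. n4.idx = 6  [C₀.wid * 3 - 48]
8. n4.wid = 5  [C₀.idx - 6]
9. n5.depth = 26  [terminal]
10. n4.lim = 20  [C.wid * 3 + 5]
11. n3.lim = 26  [C₀.idx + 15]
12. n6.idx = 8  [C.lim * -2 + 60]
13. n7.acc = true  [terminal]
14. n8.off = false  [e.acc == false]
15. n8.key = "vy"  ["vy"]
16. n9.live = true  [terminal]
17. n10.lab = 20  [terminal]
18. n8.pre = -7  [d.lab * -1 + 13]
19. n6.acc = true  [B.pre > -8]
20. n2.pre = 13  [13]
21. n1.acc = false  [B.pre > 13]
22. n11.depth = 10  [terminal]
23. n0.depth = "qk"  ["qk"]
24. n0.ok = 29  [c.depth + S.off + 25]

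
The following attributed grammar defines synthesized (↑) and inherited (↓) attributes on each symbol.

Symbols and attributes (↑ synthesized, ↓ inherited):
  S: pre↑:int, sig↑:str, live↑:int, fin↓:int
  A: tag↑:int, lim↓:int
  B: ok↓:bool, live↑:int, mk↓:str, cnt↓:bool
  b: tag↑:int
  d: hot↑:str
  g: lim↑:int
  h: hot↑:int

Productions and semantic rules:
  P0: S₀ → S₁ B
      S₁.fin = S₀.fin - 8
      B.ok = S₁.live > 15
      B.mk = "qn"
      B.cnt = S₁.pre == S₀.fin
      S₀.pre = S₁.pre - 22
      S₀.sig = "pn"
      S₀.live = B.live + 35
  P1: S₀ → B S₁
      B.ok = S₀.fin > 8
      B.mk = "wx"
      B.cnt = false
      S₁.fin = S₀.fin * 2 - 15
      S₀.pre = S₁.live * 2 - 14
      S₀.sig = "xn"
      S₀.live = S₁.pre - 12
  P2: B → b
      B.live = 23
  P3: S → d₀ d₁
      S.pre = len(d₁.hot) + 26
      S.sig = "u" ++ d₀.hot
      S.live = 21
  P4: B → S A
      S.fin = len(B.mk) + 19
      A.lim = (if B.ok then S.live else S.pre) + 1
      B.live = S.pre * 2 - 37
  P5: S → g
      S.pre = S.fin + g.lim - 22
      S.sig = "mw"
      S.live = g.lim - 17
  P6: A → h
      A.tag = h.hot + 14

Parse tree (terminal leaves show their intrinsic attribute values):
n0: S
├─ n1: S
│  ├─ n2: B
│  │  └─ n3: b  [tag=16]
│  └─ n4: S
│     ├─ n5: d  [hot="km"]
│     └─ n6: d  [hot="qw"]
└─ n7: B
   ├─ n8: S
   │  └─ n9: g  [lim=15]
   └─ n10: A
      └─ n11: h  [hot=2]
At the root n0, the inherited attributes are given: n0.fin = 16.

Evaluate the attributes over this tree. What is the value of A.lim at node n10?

-1

1. n0.fin = 16  [given at root]
2. n1.fin = 8  [S₀.fin - 8]
3. n2.ok = false  [S₀.fin > 8]
4. n2.mk = "wx"  ["wx"]
5. n2.cnt = false  [false]
6. n3.tag = 16  [terminal]
7. n2.live = 23  [23]
8. n4.fin = 1  [S₀.fin * 2 - 15]
9. n5.hot = "km"  [terminal]
10. n6.hot = "qw"  [terminal]
11. n4.pre = 28  [len(d₁.hot) + 26]
12. n4.sig = "ukm"  ["u" ++ d₀.hot]
13. n4.live = 21  [21]
14. n1.pre = 28  [S₁.live * 2 - 14]
15. n1.sig = "xn"  ["xn"]
16. n1.live = 16  [S₁.pre - 12]
17. n7.ok = true  [S₁.live > 15]
18. n7.mk = "qn"  ["qn"]
19. n7.cnt = false  [S₁.pre == S₀.fin]
20. n8.fin = 21  [len(B.mk) + 19]
21. n9.lim = 15  [terminal]
22. n8.pre = 14  [S.fin + g.lim - 22]
23. n8.sig = "mw"  ["mw"]
24. n8.live = -2  [g.lim - 17]
25. n10.lim = -1  [(if B.ok then S.live else S.pre) + 1]
26. n11.hot = 2  [terminal]
27. n10.tag = 16  [h.hot + 14]
28. n7.live = -9  [S.pre * 2 - 37]
29. n0.pre = 6  [S₁.pre - 22]
30. n0.sig = "pn"  ["pn"]
31. n0.live = 26  [B.live + 35]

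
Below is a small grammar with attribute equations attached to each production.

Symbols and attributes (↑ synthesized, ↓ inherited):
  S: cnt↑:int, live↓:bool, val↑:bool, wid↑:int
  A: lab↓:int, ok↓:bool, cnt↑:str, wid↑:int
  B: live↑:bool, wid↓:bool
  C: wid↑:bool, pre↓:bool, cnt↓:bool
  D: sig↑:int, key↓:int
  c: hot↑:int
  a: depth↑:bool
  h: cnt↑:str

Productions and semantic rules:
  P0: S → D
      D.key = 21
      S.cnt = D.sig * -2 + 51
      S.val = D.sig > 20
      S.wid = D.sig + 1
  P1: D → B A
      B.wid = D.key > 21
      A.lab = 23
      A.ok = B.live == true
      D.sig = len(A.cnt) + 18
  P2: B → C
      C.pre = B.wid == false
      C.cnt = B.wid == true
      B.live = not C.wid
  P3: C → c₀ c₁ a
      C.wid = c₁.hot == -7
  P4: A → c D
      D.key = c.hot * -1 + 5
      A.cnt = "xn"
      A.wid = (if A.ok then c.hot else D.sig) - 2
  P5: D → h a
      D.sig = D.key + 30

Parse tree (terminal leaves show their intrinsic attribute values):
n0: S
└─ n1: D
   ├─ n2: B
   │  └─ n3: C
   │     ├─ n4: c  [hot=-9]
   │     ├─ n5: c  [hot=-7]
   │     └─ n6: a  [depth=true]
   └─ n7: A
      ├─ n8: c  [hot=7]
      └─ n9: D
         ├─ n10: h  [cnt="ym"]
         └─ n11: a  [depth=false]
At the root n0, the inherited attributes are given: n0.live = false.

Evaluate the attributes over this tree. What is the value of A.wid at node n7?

26

1. n0.live = false  [given at root]
2. n1.key = 21  [21]
3. n2.wid = false  [D.key > 21]
4. n3.pre = true  [B.wid == false]
5. n3.cnt = false  [B.wid == true]
6. n4.hot = -9  [terminal]
7. n5.hot = -7  [terminal]
8. n6.depth = true  [terminal]
9. n3.wid = true  [c₁.hot == -7]
10. n2.live = false  [not C.wid]
11. n7.lab = 23  [23]
12. n7.ok = false  [B.live == true]
13. n8.hot = 7  [terminal]
14. n9.key = -2  [c.hot * -1 + 5]
15. n10.cnt = "ym"  [terminal]
16. n11.depth = false  [terminal]
17. n9.sig = 28  [D.key + 30]
18. n7.cnt = "xn"  ["xn"]
19. n7.wid = 26  [(if A.ok then c.hot else D.sig) - 2]
20. n1.sig = 20  [len(A.cnt) + 18]
21. n0.cnt = 11  [D.sig * -2 + 51]
22. n0.val = false  [D.sig > 20]
23. n0.wid = 21  [D.sig + 1]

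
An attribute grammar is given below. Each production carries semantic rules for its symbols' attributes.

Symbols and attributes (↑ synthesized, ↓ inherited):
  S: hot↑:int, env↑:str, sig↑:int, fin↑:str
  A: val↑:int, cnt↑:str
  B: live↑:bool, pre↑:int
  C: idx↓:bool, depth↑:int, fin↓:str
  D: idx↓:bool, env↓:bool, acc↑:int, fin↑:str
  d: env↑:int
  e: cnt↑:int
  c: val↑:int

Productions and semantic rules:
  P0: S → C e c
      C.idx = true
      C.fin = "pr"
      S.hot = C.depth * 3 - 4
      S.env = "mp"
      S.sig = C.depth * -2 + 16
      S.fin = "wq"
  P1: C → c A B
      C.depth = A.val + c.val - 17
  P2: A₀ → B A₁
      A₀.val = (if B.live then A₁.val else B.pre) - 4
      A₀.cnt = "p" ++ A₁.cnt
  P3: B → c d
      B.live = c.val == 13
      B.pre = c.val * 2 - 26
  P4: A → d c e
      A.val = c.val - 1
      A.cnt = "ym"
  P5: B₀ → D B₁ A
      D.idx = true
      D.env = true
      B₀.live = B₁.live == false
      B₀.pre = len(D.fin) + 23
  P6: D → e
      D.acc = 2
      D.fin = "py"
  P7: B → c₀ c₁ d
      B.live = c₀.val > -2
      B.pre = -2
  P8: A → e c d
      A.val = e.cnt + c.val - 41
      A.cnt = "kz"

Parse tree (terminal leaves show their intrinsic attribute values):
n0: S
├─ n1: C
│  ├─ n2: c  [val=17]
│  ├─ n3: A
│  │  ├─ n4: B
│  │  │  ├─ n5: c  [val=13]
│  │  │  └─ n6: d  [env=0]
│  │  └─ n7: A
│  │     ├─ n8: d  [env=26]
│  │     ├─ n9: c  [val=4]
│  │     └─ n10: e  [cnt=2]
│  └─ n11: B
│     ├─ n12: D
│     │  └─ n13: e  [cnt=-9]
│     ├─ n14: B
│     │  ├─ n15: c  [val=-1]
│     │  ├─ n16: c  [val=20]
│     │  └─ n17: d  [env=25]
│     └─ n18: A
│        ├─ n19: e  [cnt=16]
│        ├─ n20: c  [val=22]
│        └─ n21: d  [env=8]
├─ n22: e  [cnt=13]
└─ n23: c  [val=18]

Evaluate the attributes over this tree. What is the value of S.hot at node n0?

1. n1.idx = true  [true]
2. n1.fin = "pr"  ["pr"]
3. n2.val = 17  [terminal]
4. n5.val = 13  [terminal]
5. n6.env = 0  [terminal]
6. n4.live = true  [c.val == 13]
7. n4.pre = 0  [c.val * 2 - 26]
8. n8.env = 26  [terminal]
9. n9.val = 4  [terminal]
10. n10.cnt = 2  [terminal]
11. n7.val = 3  [c.val - 1]
12. n7.cnt = "ym"  ["ym"]
13. n3.val = -1  [(if B.live then A₁.val else B.pre) - 4]
14. n3.cnt = "pym"  ["p" ++ A₁.cnt]
15. n12.idx = true  [true]
16. n12.env = true  [true]
17. n13.cnt = -9  [terminal]
18. n12.acc = 2  [2]
19. n12.fin = "py"  ["py"]
20. n15.val = -1  [terminal]
21. n16.val = 20  [terminal]
22. n17.env = 25  [terminal]
23. n14.live = true  [c₀.val > -2]
24. n14.pre = -2  [-2]
25. n19.cnt = 16  [terminal]
26. n20.val = 22  [terminal]
27. n21.env = 8  [terminal]
28. n18.val = -3  [e.cnt + c.val - 41]
29. n18.cnt = "kz"  ["kz"]
30. n11.live = false  [B₁.live == false]
31. n11.pre = 25  [len(D.fin) + 23]
32. n1.depth = -1  [A.val + c.val - 17]
33. n22.cnt = 13  [terminal]
34. n23.val = 18  [terminal]
35. n0.hot = -7  [C.depth * 3 - 4]
36. n0.env = "mp"  ["mp"]
37. n0.sig = 18  [C.depth * -2 + 16]
38. n0.fin = "wq"  ["wq"]

-7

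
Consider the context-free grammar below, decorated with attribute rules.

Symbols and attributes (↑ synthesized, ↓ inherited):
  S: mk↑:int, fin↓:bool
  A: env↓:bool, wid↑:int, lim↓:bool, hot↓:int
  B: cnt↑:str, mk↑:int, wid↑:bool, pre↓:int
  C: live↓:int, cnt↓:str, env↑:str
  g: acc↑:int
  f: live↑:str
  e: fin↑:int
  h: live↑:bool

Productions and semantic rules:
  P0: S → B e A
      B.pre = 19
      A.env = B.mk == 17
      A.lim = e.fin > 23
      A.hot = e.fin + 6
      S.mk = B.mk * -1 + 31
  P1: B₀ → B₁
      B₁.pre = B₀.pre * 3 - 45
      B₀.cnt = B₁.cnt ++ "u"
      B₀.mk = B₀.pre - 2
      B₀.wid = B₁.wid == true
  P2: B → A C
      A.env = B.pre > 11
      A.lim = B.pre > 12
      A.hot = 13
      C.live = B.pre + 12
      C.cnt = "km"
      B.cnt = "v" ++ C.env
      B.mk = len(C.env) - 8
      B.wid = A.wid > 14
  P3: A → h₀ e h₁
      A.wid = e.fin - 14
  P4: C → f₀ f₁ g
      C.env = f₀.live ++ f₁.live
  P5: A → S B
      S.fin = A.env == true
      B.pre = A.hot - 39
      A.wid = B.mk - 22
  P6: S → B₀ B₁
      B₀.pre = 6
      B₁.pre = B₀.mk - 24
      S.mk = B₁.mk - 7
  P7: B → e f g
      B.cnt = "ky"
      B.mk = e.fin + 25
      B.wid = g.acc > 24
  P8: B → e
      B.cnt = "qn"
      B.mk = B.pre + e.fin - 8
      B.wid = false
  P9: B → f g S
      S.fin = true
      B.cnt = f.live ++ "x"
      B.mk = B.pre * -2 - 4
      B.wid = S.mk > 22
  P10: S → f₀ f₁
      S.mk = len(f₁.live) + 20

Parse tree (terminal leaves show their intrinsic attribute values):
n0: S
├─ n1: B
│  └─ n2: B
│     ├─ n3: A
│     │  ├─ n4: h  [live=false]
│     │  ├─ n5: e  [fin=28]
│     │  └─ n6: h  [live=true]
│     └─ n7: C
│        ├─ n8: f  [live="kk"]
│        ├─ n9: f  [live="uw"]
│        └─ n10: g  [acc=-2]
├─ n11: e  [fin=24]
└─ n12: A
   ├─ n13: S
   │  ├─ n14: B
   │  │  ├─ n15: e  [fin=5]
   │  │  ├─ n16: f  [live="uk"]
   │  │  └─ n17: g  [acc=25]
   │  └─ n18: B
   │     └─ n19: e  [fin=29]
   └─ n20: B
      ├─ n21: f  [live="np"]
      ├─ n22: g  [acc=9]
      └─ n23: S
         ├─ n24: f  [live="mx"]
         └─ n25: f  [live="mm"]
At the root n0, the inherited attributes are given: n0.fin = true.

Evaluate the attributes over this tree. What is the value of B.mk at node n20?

1. n0.fin = true  [given at root]
2. n1.pre = 19  [19]
3. n2.pre = 12  [B₀.pre * 3 - 45]
4. n3.env = true  [B.pre > 11]
5. n3.lim = false  [B.pre > 12]
6. n3.hot = 13  [13]
7. n4.live = false  [terminal]
8. n5.fin = 28  [terminal]
9. n6.live = true  [terminal]
10. n3.wid = 14  [e.fin - 14]
11. n7.live = 24  [B.pre + 12]
12. n7.cnt = "km"  ["km"]
13. n8.live = "kk"  [terminal]
14. n9.live = "uw"  [terminal]
15. n10.acc = -2  [terminal]
16. n7.env = "kkuw"  [f₀.live ++ f₁.live]
17. n2.cnt = "vkkuw"  ["v" ++ C.env]
18. n2.mk = -4  [len(C.env) - 8]
19. n2.wid = false  [A.wid > 14]
20. n1.cnt = "vkkuwu"  [B₁.cnt ++ "u"]
21. n1.mk = 17  [B₀.pre - 2]
22. n1.wid = false  [B₁.wid == true]
23. n11.fin = 24  [terminal]
24. n12.env = true  [B.mk == 17]
25. n12.lim = true  [e.fin > 23]
26. n12.hot = 30  [e.fin + 6]
27. n13.fin = true  [A.env == true]
28. n14.pre = 6  [6]
29. n15.fin = 5  [terminal]
30. n16.live = "uk"  [terminal]
31. n17.acc = 25  [terminal]
32. n14.cnt = "ky"  ["ky"]
33. n14.mk = 30  [e.fin + 25]
34. n14.wid = true  [g.acc > 24]
35. n18.pre = 6  [B₀.mk - 24]
36. n19.fin = 29  [terminal]
37. n18.cnt = "qn"  ["qn"]
38. n18.mk = 27  [B.pre + e.fin - 8]
39. n18.wid = false  [false]
40. n13.mk = 20  [B₁.mk - 7]
41. n20.pre = -9  [A.hot - 39]
42. n21.live = "np"  [terminal]
43. n22.acc = 9  [terminal]
44. n23.fin = true  [true]
45. n24.live = "mx"  [terminal]
46. n25.live = "mm"  [terminal]
47. n23.mk = 22  [len(f₁.live) + 20]
48. n20.cnt = "npx"  [f.live ++ "x"]
49. n20.mk = 14  [B.pre * -2 - 4]
50. n20.wid = false  [S.mk > 22]
51. n12.wid = -8  [B.mk - 22]
52. n0.mk = 14  [B.mk * -1 + 31]

14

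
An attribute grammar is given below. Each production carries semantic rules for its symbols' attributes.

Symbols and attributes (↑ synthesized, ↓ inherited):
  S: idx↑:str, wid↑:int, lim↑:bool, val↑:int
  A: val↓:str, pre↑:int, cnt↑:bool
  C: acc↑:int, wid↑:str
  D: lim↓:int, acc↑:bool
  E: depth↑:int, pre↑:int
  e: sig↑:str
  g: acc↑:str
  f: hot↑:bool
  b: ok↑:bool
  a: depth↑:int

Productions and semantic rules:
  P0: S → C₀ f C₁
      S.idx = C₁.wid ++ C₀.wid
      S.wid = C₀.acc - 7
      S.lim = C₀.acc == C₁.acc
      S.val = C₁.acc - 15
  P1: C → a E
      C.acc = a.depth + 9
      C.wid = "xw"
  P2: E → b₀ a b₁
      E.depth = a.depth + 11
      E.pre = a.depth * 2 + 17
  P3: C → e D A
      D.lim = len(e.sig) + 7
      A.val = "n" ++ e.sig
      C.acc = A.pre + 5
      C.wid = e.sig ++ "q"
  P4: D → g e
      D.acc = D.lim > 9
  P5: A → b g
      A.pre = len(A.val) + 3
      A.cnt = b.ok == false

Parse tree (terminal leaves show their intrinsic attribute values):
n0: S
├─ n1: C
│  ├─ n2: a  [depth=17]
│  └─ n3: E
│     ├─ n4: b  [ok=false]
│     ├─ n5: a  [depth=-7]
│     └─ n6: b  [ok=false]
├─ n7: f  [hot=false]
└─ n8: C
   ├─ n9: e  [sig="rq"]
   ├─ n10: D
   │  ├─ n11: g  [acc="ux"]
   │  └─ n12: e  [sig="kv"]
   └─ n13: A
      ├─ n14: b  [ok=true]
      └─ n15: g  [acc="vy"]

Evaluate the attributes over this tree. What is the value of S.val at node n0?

1. n2.depth = 17  [terminal]
2. n4.ok = false  [terminal]
3. n5.depth = -7  [terminal]
4. n6.ok = false  [terminal]
5. n3.depth = 4  [a.depth + 11]
6. n3.pre = 3  [a.depth * 2 + 17]
7. n1.acc = 26  [a.depth + 9]
8. n1.wid = "xw"  ["xw"]
9. n7.hot = false  [terminal]
10. n9.sig = "rq"  [terminal]
11. n10.lim = 9  [len(e.sig) + 7]
12. n11.acc = "ux"  [terminal]
13. n12.sig = "kv"  [terminal]
14. n10.acc = false  [D.lim > 9]
15. n13.val = "nrq"  ["n" ++ e.sig]
16. n14.ok = true  [terminal]
17. n15.acc = "vy"  [terminal]
18. n13.pre = 6  [len(A.val) + 3]
19. n13.cnt = false  [b.ok == false]
20. n8.acc = 11  [A.pre + 5]
21. n8.wid = "rqq"  [e.sig ++ "q"]
22. n0.idx = "rqqxw"  [C₁.wid ++ C₀.wid]
23. n0.wid = 19  [C₀.acc - 7]
24. n0.lim = false  [C₀.acc == C₁.acc]
25. n0.val = -4  [C₁.acc - 15]

-4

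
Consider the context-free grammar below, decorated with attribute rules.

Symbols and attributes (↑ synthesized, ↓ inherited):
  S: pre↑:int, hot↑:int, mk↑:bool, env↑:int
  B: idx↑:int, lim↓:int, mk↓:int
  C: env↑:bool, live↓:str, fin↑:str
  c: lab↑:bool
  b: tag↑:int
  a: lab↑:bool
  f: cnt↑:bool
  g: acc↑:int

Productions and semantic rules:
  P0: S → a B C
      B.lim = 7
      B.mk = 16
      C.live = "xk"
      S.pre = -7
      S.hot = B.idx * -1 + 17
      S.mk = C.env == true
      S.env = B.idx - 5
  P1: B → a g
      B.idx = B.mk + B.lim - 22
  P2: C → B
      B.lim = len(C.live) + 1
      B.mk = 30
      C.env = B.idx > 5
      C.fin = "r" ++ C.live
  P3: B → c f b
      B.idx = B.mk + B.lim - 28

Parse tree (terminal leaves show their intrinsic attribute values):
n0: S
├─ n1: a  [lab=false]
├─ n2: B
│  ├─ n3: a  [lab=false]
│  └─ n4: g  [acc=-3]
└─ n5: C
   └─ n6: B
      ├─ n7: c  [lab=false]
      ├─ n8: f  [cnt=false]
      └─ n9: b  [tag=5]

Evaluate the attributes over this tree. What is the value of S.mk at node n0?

false

1. n1.lab = false  [terminal]
2. n2.lim = 7  [7]
3. n2.mk = 16  [16]
4. n3.lab = false  [terminal]
5. n4.acc = -3  [terminal]
6. n2.idx = 1  [B.mk + B.lim - 22]
7. n5.live = "xk"  ["xk"]
8. n6.lim = 3  [len(C.live) + 1]
9. n6.mk = 30  [30]
10. n7.lab = false  [terminal]
11. n8.cnt = false  [terminal]
12. n9.tag = 5  [terminal]
13. n6.idx = 5  [B.mk + B.lim - 28]
14. n5.env = false  [B.idx > 5]
15. n5.fin = "rxk"  ["r" ++ C.live]
16. n0.pre = -7  [-7]
17. n0.hot = 16  [B.idx * -1 + 17]
18. n0.mk = false  [C.env == true]
19. n0.env = -4  [B.idx - 5]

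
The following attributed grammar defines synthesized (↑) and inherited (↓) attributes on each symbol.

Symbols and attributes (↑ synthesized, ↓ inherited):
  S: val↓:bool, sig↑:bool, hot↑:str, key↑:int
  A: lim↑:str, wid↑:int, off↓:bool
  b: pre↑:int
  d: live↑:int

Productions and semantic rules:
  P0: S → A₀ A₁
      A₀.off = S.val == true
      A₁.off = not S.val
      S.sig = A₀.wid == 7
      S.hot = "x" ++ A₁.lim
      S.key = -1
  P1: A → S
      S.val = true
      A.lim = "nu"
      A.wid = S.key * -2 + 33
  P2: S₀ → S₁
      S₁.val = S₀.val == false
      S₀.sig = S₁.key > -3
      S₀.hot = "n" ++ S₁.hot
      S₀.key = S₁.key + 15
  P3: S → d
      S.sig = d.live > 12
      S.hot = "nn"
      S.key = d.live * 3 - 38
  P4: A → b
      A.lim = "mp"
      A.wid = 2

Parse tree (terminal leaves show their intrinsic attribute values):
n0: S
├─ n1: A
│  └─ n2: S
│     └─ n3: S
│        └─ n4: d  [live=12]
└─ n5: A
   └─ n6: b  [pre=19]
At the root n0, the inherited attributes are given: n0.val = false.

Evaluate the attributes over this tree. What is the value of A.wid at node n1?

7

1. n0.val = false  [given at root]
2. n1.off = false  [S.val == true]
3. n2.val = true  [true]
4. n3.val = false  [S₀.val == false]
5. n4.live = 12  [terminal]
6. n3.sig = false  [d.live > 12]
7. n3.hot = "nn"  ["nn"]
8. n3.key = -2  [d.live * 3 - 38]
9. n2.sig = true  [S₁.key > -3]
10. n2.hot = "nnn"  ["n" ++ S₁.hot]
11. n2.key = 13  [S₁.key + 15]
12. n1.lim = "nu"  ["nu"]
13. n1.wid = 7  [S.key * -2 + 33]
14. n5.off = true  [not S.val]
15. n6.pre = 19  [terminal]
16. n5.lim = "mp"  ["mp"]
17. n5.wid = 2  [2]
18. n0.sig = true  [A₀.wid == 7]
19. n0.hot = "xmp"  ["x" ++ A₁.lim]
20. n0.key = -1  [-1]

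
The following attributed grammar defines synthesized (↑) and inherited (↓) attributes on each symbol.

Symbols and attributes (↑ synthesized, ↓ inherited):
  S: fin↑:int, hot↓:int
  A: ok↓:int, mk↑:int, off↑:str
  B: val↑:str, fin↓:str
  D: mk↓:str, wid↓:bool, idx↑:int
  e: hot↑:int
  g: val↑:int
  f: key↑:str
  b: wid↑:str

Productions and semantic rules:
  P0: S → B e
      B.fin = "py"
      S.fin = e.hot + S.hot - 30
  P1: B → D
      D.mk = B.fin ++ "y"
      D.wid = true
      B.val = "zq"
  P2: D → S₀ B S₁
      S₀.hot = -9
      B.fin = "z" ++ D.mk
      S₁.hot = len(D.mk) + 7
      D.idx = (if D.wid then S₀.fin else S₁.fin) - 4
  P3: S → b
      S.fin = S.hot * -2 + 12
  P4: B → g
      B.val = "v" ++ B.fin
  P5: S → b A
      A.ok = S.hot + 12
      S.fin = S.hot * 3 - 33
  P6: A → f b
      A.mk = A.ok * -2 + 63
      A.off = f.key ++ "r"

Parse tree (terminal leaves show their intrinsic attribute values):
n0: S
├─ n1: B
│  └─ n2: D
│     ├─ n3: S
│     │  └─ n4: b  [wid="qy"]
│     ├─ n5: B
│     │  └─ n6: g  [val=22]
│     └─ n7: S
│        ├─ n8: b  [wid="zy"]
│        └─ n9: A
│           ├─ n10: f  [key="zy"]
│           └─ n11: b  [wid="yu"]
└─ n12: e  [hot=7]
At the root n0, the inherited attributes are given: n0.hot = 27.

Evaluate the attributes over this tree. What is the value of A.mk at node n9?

1. n0.hot = 27  [given at root]
2. n1.fin = "py"  ["py"]
3. n2.mk = "pyy"  [B.fin ++ "y"]
4. n2.wid = true  [true]
5. n3.hot = -9  [-9]
6. n4.wid = "qy"  [terminal]
7. n3.fin = 30  [S.hot * -2 + 12]
8. n5.fin = "zpyy"  ["z" ++ D.mk]
9. n6.val = 22  [terminal]
10. n5.val = "vzpyy"  ["v" ++ B.fin]
11. n7.hot = 10  [len(D.mk) + 7]
12. n8.wid = "zy"  [terminal]
13. n9.ok = 22  [S.hot + 12]
14. n10.key = "zy"  [terminal]
15. n11.wid = "yu"  [terminal]
16. n9.mk = 19  [A.ok * -2 + 63]
17. n9.off = "zyr"  [f.key ++ "r"]
18. n7.fin = -3  [S.hot * 3 - 33]
19. n2.idx = 26  [(if D.wid then S₀.fin else S₁.fin) - 4]
20. n1.val = "zq"  ["zq"]
21. n12.hot = 7  [terminal]
22. n0.fin = 4  [e.hot + S.hot - 30]

19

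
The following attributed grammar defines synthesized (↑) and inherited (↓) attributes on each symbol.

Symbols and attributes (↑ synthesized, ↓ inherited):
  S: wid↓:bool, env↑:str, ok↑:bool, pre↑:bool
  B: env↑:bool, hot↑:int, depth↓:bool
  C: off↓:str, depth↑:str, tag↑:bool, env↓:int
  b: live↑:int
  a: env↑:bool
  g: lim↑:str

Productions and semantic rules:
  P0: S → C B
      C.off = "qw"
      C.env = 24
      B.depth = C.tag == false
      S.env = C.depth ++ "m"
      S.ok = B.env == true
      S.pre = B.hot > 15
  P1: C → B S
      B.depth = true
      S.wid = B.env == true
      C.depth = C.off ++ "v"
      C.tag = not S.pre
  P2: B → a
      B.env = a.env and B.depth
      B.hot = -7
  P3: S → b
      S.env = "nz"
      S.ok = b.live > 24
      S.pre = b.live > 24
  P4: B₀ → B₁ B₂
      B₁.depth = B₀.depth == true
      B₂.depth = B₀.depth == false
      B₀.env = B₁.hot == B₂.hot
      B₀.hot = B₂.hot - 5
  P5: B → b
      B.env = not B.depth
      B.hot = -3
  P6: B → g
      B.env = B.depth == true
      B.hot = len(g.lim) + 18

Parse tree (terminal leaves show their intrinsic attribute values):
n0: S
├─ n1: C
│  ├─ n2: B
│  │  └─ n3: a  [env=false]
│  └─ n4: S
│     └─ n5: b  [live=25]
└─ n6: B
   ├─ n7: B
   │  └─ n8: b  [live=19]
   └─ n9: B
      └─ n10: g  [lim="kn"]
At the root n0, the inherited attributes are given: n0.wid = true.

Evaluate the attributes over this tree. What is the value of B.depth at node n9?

false

1. n0.wid = true  [given at root]
2. n1.off = "qw"  ["qw"]
3. n1.env = 24  [24]
4. n2.depth = true  [true]
5. n3.env = false  [terminal]
6. n2.env = false  [a.env and B.depth]
7. n2.hot = -7  [-7]
8. n4.wid = false  [B.env == true]
9. n5.live = 25  [terminal]
10. n4.env = "nz"  ["nz"]
11. n4.ok = true  [b.live > 24]
12. n4.pre = true  [b.live > 24]
13. n1.depth = "qwv"  [C.off ++ "v"]
14. n1.tag = false  [not S.pre]
15. n6.depth = true  [C.tag == false]
16. n7.depth = true  [B₀.depth == true]
17. n8.live = 19  [terminal]
18. n7.env = false  [not B.depth]
19. n7.hot = -3  [-3]
20. n9.depth = false  [B₀.depth == false]
21. n10.lim = "kn"  [terminal]
22. n9.env = false  [B.depth == true]
23. n9.hot = 20  [len(g.lim) + 18]
24. n6.env = false  [B₁.hot == B₂.hot]
25. n6.hot = 15  [B₂.hot - 5]
26. n0.env = "qwvm"  [C.depth ++ "m"]
27. n0.ok = false  [B.env == true]
28. n0.pre = false  [B.hot > 15]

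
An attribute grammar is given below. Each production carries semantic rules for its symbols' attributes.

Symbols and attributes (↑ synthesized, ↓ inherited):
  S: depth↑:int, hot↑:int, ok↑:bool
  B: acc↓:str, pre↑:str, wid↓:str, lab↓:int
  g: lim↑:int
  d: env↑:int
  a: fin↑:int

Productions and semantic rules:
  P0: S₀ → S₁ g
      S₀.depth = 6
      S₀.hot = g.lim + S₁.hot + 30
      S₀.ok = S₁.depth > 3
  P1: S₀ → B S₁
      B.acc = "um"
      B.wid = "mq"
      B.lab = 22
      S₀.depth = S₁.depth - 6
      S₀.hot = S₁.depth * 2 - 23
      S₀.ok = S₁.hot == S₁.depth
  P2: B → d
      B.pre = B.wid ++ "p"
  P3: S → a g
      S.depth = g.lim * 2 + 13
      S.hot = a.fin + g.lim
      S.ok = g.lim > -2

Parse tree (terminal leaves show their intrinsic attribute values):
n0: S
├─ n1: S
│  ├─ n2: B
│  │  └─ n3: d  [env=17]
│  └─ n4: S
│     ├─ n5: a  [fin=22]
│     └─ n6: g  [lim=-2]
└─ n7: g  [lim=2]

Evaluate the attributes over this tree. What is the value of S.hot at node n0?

1. n2.acc = "um"  ["um"]
2. n2.wid = "mq"  ["mq"]
3. n2.lab = 22  [22]
4. n3.env = 17  [terminal]
5. n2.pre = "mqp"  [B.wid ++ "p"]
6. n5.fin = 22  [terminal]
7. n6.lim = -2  [terminal]
8. n4.depth = 9  [g.lim * 2 + 13]
9. n4.hot = 20  [a.fin + g.lim]
10. n4.ok = false  [g.lim > -2]
11. n1.depth = 3  [S₁.depth - 6]
12. n1.hot = -5  [S₁.depth * 2 - 23]
13. n1.ok = false  [S₁.hot == S₁.depth]
14. n7.lim = 2  [terminal]
15. n0.depth = 6  [6]
16. n0.hot = 27  [g.lim + S₁.hot + 30]
17. n0.ok = false  [S₁.depth > 3]

27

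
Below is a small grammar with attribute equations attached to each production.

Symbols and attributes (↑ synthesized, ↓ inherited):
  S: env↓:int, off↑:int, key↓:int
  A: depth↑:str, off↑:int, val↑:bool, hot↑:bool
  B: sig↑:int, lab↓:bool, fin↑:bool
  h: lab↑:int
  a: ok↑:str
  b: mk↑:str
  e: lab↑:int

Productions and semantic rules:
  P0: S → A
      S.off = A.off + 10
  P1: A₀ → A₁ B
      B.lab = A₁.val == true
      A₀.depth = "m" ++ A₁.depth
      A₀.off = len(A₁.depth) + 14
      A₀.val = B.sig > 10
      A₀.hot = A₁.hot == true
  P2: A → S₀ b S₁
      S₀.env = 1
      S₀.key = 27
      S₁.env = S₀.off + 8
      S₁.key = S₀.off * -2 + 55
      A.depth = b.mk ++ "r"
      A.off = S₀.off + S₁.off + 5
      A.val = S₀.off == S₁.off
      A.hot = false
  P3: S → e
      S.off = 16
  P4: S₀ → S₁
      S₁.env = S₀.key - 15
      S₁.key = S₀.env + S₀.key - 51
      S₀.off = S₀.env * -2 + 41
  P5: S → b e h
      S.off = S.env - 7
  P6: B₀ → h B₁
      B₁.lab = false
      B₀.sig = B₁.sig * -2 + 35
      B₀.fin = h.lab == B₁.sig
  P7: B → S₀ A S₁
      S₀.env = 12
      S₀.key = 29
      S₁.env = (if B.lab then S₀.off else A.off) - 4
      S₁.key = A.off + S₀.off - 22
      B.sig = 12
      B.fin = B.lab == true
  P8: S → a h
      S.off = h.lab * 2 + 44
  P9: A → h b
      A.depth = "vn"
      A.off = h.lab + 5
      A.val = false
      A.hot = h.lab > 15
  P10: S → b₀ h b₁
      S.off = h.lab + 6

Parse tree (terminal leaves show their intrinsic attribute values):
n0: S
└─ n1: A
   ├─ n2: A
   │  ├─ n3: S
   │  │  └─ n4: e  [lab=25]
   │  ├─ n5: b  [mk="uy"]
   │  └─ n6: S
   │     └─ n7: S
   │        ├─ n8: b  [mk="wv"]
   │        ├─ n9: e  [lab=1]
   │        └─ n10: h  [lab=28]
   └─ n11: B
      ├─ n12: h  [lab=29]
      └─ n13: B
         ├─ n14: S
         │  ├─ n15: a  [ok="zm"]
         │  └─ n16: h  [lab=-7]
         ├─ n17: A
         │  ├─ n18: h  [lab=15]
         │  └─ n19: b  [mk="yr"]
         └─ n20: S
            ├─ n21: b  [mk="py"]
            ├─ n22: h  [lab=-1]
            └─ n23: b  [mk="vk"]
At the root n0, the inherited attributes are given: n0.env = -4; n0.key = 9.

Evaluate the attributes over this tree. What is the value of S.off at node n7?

1

1. n0.env = -4  [given at root]
2. n0.key = 9  [given at root]
3. n3.env = 1  [1]
4. n3.key = 27  [27]
5. n4.lab = 25  [terminal]
6. n3.off = 16  [16]
7. n5.mk = "uy"  [terminal]
8. n6.env = 24  [S₀.off + 8]
9. n6.key = 23  [S₀.off * -2 + 55]
10. n7.env = 8  [S₀.key - 15]
11. n7.key = -4  [S₀.env + S₀.key - 51]
12. n8.mk = "wv"  [terminal]
13. n9.lab = 1  [terminal]
14. n10.lab = 28  [terminal]
15. n7.off = 1  [S.env - 7]
16. n6.off = -7  [S₀.env * -2 + 41]
17. n2.depth = "uyr"  [b.mk ++ "r"]
18. n2.off = 14  [S₀.off + S₁.off + 5]
19. n2.val = false  [S₀.off == S₁.off]
20. n2.hot = false  [false]
21. n11.lab = false  [A₁.val == true]
22. n12.lab = 29  [terminal]
23. n13.lab = false  [false]
24. n14.env = 12  [12]
25. n14.key = 29  [29]
26. n15.ok = "zm"  [terminal]
27. n16.lab = -7  [terminal]
28. n14.off = 30  [h.lab * 2 + 44]
29. n18.lab = 15  [terminal]
30. n19.mk = "yr"  [terminal]
31. n17.depth = "vn"  ["vn"]
32. n17.off = 20  [h.lab + 5]
33. n17.val = false  [false]
34. n17.hot = false  [h.lab > 15]
35. n20.env = 16  [(if B.lab then S₀.off else A.off) - 4]
36. n20.key = 28  [A.off + S₀.off - 22]
37. n21.mk = "py"  [terminal]
38. n22.lab = -1  [terminal]
39. n23.mk = "vk"  [terminal]
40. n20.off = 5  [h.lab + 6]
41. n13.sig = 12  [12]
42. n13.fin = false  [B.lab == true]
43. n11.sig = 11  [B₁.sig * -2 + 35]
44. n11.fin = false  [h.lab == B₁.sig]
45. n1.depth = "muyr"  ["m" ++ A₁.depth]
46. n1.off = 17  [len(A₁.depth) + 14]
47. n1.val = true  [B.sig > 10]
48. n1.hot = false  [A₁.hot == true]
49. n0.off = 27  [A.off + 10]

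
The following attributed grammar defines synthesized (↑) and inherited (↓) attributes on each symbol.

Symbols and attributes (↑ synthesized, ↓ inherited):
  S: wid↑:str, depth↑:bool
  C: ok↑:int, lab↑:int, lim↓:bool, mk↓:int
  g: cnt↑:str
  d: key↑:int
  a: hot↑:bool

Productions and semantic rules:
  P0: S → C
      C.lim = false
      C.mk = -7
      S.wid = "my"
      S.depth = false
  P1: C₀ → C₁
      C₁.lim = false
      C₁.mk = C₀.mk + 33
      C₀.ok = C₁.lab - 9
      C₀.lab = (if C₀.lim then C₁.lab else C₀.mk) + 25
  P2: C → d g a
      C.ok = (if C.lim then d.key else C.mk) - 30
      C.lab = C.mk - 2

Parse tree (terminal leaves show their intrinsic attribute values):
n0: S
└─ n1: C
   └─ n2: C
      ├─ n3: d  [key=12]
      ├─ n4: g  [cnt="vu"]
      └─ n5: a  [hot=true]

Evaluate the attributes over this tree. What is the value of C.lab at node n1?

1. n1.lim = false  [false]
2. n1.mk = -7  [-7]
3. n2.lim = false  [false]
4. n2.mk = 26  [C₀.mk + 33]
5. n3.key = 12  [terminal]
6. n4.cnt = "vu"  [terminal]
7. n5.hot = true  [terminal]
8. n2.ok = -4  [(if C.lim then d.key else C.mk) - 30]
9. n2.lab = 24  [C.mk - 2]
10. n1.ok = 15  [C₁.lab - 9]
11. n1.lab = 18  [(if C₀.lim then C₁.lab else C₀.mk) + 25]
12. n0.wid = "my"  ["my"]
13. n0.depth = false  [false]

18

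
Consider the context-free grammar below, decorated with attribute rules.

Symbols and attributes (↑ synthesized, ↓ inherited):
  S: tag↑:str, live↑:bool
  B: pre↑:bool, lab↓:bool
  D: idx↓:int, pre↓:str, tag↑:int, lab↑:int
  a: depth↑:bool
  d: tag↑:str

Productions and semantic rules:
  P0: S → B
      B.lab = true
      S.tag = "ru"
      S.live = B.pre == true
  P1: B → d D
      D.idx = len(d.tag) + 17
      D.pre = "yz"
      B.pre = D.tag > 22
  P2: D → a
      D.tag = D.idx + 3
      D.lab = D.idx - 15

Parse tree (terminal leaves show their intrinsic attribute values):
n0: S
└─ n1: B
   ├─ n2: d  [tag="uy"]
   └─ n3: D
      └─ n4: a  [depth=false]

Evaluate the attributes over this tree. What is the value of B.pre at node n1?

false

1. n1.lab = true  [true]
2. n2.tag = "uy"  [terminal]
3. n3.idx = 19  [len(d.tag) + 17]
4. n3.pre = "yz"  ["yz"]
5. n4.depth = false  [terminal]
6. n3.tag = 22  [D.idx + 3]
7. n3.lab = 4  [D.idx - 15]
8. n1.pre = false  [D.tag > 22]
9. n0.tag = "ru"  ["ru"]
10. n0.live = false  [B.pre == true]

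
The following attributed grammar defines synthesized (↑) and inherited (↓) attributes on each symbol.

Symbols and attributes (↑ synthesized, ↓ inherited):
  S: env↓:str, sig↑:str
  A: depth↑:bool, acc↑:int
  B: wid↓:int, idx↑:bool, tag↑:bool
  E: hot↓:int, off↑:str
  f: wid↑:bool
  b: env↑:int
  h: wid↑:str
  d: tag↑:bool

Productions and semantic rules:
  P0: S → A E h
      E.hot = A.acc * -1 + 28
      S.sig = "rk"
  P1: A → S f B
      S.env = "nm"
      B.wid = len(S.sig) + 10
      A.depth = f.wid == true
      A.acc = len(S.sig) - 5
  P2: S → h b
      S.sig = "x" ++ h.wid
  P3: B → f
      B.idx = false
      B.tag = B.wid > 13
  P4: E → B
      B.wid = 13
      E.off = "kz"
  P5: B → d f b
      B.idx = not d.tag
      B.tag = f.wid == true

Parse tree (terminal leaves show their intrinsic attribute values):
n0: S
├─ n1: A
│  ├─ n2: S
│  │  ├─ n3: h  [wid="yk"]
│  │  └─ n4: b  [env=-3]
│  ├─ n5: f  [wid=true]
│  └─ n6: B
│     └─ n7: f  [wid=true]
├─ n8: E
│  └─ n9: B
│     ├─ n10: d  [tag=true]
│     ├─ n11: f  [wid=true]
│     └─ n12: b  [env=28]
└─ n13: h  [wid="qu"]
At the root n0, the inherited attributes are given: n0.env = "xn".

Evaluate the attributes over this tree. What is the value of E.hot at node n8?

30

1. n0.env = "xn"  [given at root]
2. n2.env = "nm"  ["nm"]
3. n3.wid = "yk"  [terminal]
4. n4.env = -3  [terminal]
5. n2.sig = "xyk"  ["x" ++ h.wid]
6. n5.wid = true  [terminal]
7. n6.wid = 13  [len(S.sig) + 10]
8. n7.wid = true  [terminal]
9. n6.idx = false  [false]
10. n6.tag = false  [B.wid > 13]
11. n1.depth = true  [f.wid == true]
12. n1.acc = -2  [len(S.sig) - 5]
13. n8.hot = 30  [A.acc * -1 + 28]
14. n9.wid = 13  [13]
15. n10.tag = true  [terminal]
16. n11.wid = true  [terminal]
17. n12.env = 28  [terminal]
18. n9.idx = false  [not d.tag]
19. n9.tag = true  [f.wid == true]
20. n8.off = "kz"  ["kz"]
21. n13.wid = "qu"  [terminal]
22. n0.sig = "rk"  ["rk"]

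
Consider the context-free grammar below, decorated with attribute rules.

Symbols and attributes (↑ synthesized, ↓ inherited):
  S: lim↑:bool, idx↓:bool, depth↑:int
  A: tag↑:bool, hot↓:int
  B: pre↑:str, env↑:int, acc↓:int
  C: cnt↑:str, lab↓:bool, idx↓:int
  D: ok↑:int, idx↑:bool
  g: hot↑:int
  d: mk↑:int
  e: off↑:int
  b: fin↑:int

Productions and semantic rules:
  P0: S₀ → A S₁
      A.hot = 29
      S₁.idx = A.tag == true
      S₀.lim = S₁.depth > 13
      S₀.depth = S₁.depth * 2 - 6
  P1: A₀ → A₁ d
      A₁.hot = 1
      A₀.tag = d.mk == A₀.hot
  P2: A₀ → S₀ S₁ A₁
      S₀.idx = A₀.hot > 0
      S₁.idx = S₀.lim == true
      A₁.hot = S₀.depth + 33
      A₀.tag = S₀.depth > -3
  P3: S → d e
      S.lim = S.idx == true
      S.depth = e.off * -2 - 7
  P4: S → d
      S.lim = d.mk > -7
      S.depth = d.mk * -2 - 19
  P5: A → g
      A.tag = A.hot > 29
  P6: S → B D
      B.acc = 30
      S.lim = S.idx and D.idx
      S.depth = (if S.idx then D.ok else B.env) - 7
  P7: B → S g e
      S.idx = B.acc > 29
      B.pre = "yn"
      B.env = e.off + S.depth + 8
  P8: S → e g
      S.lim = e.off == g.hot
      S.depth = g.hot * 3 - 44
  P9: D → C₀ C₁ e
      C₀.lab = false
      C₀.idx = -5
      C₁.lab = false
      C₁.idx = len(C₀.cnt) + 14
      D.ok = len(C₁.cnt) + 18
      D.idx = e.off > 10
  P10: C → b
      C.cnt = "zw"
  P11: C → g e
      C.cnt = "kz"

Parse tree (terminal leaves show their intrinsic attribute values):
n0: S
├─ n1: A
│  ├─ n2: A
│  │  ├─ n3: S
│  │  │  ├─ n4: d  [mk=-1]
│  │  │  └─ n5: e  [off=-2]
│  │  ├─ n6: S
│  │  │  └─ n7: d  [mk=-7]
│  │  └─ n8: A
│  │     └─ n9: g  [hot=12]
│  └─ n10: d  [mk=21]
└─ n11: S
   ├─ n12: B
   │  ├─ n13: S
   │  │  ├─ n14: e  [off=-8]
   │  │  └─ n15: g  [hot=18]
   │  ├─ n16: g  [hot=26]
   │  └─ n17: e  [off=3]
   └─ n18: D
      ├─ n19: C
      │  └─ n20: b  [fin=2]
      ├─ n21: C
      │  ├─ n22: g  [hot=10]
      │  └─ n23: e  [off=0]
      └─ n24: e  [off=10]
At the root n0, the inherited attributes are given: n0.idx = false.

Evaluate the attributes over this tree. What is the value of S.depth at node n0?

22

1. n0.idx = false  [given at root]
2. n1.hot = 29  [29]
3. n2.hot = 1  [1]
4. n3.idx = true  [A₀.hot > 0]
5. n4.mk = -1  [terminal]
6. n5.off = -2  [terminal]
7. n3.lim = true  [S.idx == true]
8. n3.depth = -3  [e.off * -2 - 7]
9. n6.idx = true  [S₀.lim == true]
10. n7.mk = -7  [terminal]
11. n6.lim = false  [d.mk > -7]
12. n6.depth = -5  [d.mk * -2 - 19]
13. n8.hot = 30  [S₀.depth + 33]
14. n9.hot = 12  [terminal]
15. n8.tag = true  [A.hot > 29]
16. n2.tag = false  [S₀.depth > -3]
17. n10.mk = 21  [terminal]
18. n1.tag = false  [d.mk == A₀.hot]
19. n11.idx = false  [A.tag == true]
20. n12.acc = 30  [30]
21. n13.idx = true  [B.acc > 29]
22. n14.off = -8  [terminal]
23. n15.hot = 18  [terminal]
24. n13.lim = false  [e.off == g.hot]
25. n13.depth = 10  [g.hot * 3 - 44]
26. n16.hot = 26  [terminal]
27. n17.off = 3  [terminal]
28. n12.pre = "yn"  ["yn"]
29. n12.env = 21  [e.off + S.depth + 8]
30. n19.lab = false  [false]
31. n19.idx = -5  [-5]
32. n20.fin = 2  [terminal]
33. n19.cnt = "zw"  ["zw"]
34. n21.lab = false  [false]
35. n21.idx = 16  [len(C₀.cnt) + 14]
36. n22.hot = 10  [terminal]
37. n23.off = 0  [terminal]
38. n21.cnt = "kz"  ["kz"]
39. n24.off = 10  [terminal]
40. n18.ok = 20  [len(C₁.cnt) + 18]
41. n18.idx = false  [e.off > 10]
42. n11.lim = false  [S.idx and D.idx]
43. n11.depth = 14  [(if S.idx then D.ok else B.env) - 7]
44. n0.lim = true  [S₁.depth > 13]
45. n0.depth = 22  [S₁.depth * 2 - 6]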